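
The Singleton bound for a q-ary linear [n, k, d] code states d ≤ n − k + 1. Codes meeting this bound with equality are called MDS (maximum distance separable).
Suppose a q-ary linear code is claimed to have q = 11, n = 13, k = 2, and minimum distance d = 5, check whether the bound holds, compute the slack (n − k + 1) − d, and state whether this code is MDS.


Singleton RHS = n − k + 1 = 12, slack = 7, bound satisfied, not MDS.

Singleton bound: d ≤ n − k + 1.
Here n = 13, k = 2, so n − k + 1 = 12.
Given d = 5, check d ≤ 12: YES.
Slack = (n − k + 1) − d = 7.
The code is NOT MDS (slack = 7 > 0).
Description: the claimed parameters are [13, 2, 5]_11; such a code would be non-MDS.


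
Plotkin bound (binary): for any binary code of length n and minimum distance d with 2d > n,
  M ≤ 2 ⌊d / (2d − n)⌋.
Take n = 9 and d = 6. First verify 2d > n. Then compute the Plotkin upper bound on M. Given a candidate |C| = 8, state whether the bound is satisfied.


Plotkin bound M ≤ 4; given |C| = 8 > bound (violated).

Check applicability: 2d = 12, n = 9.
2d − n = 3 > 0, so Plotkin applies.
Compute d/(2d−n) = 6/3 ≈ 2.0000.
⌊d/(2d−n)⌋ = 2.
Plotkin bound: M ≤ 2·2 = 4.
Given |C| = 8, check: VIOLATED.
This |C| is above the Plotkin bound, so no binary code with n = 9, d = 6 and 8 codewords exists.


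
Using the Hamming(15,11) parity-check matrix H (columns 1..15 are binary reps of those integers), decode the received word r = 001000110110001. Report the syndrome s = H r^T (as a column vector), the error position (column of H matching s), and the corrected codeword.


s = (0, 0, 1, 0)^T, error position = 2, corrected codeword c = 011000110110001

Compute s = H r^T mod 2 one row at a time:
  s_1 = 1 + 0 + 1 + 1 + 0 + 0 + 0 + 1 = 4 ≡ 0 (mod 2).
  s_2 = 0 + 0 + 0 + 1 + 0 + 0 + 0 + 1 = 2 ≡ 0 (mod 2).
  s_3 = 0 + 1 + 0 + 1 + 1 + 1 + 0 + 1 = 5 ≡ 1 (mod 2).
  s_4 = 0 + 1 + 0 + 1 + 0 + 1 + 0 + 1 = 4 ≡ 0 (mod 2).
s = (0, 0, 1, 0)^T — this equals column 2 of H (binary 0010), so error is at position 2.
Correct: flip bit 2 of r = 001000110110001 to get c = 011000110110001.


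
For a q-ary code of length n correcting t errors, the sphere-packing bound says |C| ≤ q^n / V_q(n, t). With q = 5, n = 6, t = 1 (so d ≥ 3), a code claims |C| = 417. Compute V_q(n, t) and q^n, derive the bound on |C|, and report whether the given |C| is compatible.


V_q(n, t) = 25, q^n = 15625, Hamming bound = 625, |C| = 417 ≤ bound (satisfied).

Step 1: Compute V_q(n, t) = Σ_{j=0}^1 C(n, j) (q−1)^j.
  j = 0: C(6,0)·(4)^0 = 1·1 = 1.
  j = 1: C(6,1)·(4)^1 = 6·4 = 24.
  V_q(n, t) = 1 + 24 = 25.
Step 2: q^n = 5^6 = 15625.
Step 3: Hamming bound ⌊q^n / V_q(n,t)⌋ = ⌊15625/25⌋ = 625.
Step 4: Compare |C| = 417 to 625: satisfied.
The claimed |C| lies below the Hamming bound.


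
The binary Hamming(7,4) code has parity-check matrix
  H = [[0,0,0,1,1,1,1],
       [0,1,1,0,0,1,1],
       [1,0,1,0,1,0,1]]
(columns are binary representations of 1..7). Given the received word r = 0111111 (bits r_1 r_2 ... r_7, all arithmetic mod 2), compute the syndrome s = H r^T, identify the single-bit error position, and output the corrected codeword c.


s = (0, 0, 1)^T, error position = 1, corrected codeword c = 1111111

Compute s = H r^T mod 2 one row at a time:
  s_1 = 1 + 1 + 1 + 1 = 4 ≡ 0 (mod 2).
  s_2 = 1 + 1 + 1 + 1 = 4 ≡ 0 (mod 2).
  s_3 = 0 + 1 + 1 + 1 = 3 ≡ 1 (mod 2).
s = (0, 0, 1)^T — this equals column 1 of H (binary 001), so error is at position 1.
Correct: flip bit 1 of r = 0111111 to get c = 1111111.


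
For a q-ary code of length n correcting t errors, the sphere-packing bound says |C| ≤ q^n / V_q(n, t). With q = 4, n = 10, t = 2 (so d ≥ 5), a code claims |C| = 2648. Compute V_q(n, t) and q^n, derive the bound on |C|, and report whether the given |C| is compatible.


V_q(n, t) = 436, q^n = 1048576, Hamming bound = 2404, |C| = 2648 > bound (violated).

Step 1: Compute V_q(n, t) = Σ_{j=0}^2 C(n, j) (q−1)^j.
  j = 0: C(10,0)·(3)^0 = 1·1 = 1.
  j = 1: C(10,1)·(3)^1 = 10·3 = 30.
  j = 2: C(10,2)·(3)^2 = 45·9 = 405.
  V_q(n, t) = 1 + 30 + 405 = 436.
Step 2: q^n = 4^10 = 1048576.
Step 3: Hamming bound ⌊q^n / V_q(n,t)⌋ = ⌊1048576/436⌋ = 2404.
Step 4: Compare |C| = 2648 to 2404: violated.
The claimed |C| lies above the Hamming bound, so no 4-ary code of length 10 with d ≥ 5 can have 2648 codewords.


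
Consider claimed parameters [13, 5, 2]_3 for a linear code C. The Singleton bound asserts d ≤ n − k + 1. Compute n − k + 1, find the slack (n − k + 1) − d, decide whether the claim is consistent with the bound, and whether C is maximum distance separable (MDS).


Singleton RHS = n − k + 1 = 9, slack = 7, bound satisfied, not MDS.

Singleton bound: d ≤ n − k + 1.
Here n = 13, k = 5, so n − k + 1 = 9.
Given d = 2, check d ≤ 9: YES.
Slack = (n − k + 1) − d = 7.
The code is NOT MDS (slack = 7 > 0).
Description: the claimed parameters are [13, 5, 2]_3; such a code would be non-MDS.


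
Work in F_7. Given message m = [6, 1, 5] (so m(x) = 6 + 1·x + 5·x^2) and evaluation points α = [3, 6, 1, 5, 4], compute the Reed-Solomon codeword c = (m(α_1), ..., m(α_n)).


c = [5, 3, 5, 3, 6]

Message polynomial: m(x) = 6 + 1·x + 5·x^2 (mod 7).
For each evaluation point α_i, compute m(α_i) mod 7:
  α_1 = 3: Horner steps 5 → 2 → 5, so m(3) = 5.
  α_2 = 6: Horner steps 5 → 3 → 3, so m(6) = 3.
  α_3 = 1: Horner steps 5 → 6 → 5, so m(1) = 5.
  α_4 = 5: Horner steps 5 → 5 → 3, so m(5) = 3.
  α_5 = 4: Horner steps 5 → 0 → 6, so m(4) = 6.
Codeword c = [5, 3, 5, 3, 6] ∈ F_7^5.


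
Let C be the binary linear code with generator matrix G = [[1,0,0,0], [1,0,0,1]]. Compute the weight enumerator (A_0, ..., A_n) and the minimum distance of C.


Weight distribution: A_0 = 1, A_1 = 2, A_2 = 1. Minimum distance d = 1.

Enumerate all 2^2 = 4 messages m ∈ F_2^2.
For each, compute codeword c = mG in F_2^4, then tally its weight.
  m = 00 → c = 0000, weight = 0.
  m = 10 → c = 1000, weight = 1.
  m = 01 → c = 1001, weight = 2.
  m = 11 → c = 0001, weight = 1.
Tally weights:
  weight 0: 1 codewords.
  weight 1: 2 codewords.
  weight 2: 1 codewords.
Minimum distance d = smallest w > 0 with A_w > 0 = 1.
Sanity: Σ A_w = 4 = 2^2 = 4 ✓.


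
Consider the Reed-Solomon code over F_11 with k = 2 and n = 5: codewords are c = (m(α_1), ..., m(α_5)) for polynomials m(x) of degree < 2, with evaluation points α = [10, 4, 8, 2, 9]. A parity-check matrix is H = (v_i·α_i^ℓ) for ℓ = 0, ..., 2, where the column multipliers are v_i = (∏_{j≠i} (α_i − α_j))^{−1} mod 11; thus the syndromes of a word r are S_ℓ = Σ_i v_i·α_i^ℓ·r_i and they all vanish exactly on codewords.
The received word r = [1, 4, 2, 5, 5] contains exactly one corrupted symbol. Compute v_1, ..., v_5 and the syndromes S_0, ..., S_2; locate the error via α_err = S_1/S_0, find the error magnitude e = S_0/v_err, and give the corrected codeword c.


S = (1, 9, 4), error at position 5, error magnitude e = 9, c = [1, 4, 2, 5, 7].

Step 1: column multipliers v_i = (∏_{j≠i}(α_i − α_j))^{−1} mod 11.
  i = 1 (α = 10): (10−4)(10−8)(10−2)(10−9) = 6·2·8·1 = 96 ≡ 8, so v_1 = 8^{−1} = 7 (mod 11).
  i = 2 (α = 4): (4−10)(4−8)(4−2)(4−9) = (−6)·(−4)·2·(−5) = −240 ≡ 2, so v_2 = 2^{−1} = 6 (mod 11).
  i = 3 (α = 8): (8−10)(8−4)(8−2)(8−9) = (−2)·4·6·(−1) = 48 ≡ 4, so v_3 = 4^{−1} = 3 (mod 11).
  i = 4 (α = 2): (2−10)(2−4)(2−8)(2−9) = (−8)·(−2)·(−6)·(−7) = 672 ≡ 1, so v_4 = 1^{−1} = 1 (mod 11).
  i = 5 (α = 9): (9−10)(9−4)(9−8)(9−2) = (−1)·5·1·7 = −35 ≡ 9, so v_5 = 9^{−1} = 5 (mod 11).
  v = [7, 6, 3, 1, 5].
Step 2: syndromes of r = [1, 4, 2, 5, 5] (all sums mod 11).
  S_0 = Σ v_i r_i = 7·1 + 6·4 + 3·2 + 1·5 + 5·5 = 67 ≡ 1.
  S_1 = Σ v_i α_i r_i = 7·10·1 + 6·4·4 + 3·8·2 + 1·2·5 + 5·9·5 = 449 ≡ 9.
  α_i^2 mod 11 = [1, 5, 9, 4, 4].
  S_2 = Σ v_i α_i^2 r_i = 7·1·1 + 6·5·4 + 3·9·2 + 1·4·5 + 5·4·5 = 301 ≡ 4.
  S = (1, 9, 4) ≠ 0, so r is not a codeword (an error is present).
Step 3: locate the error. For a single error e at position i, S_ℓ = v_i·e·α_i^ℓ, so α_err = S_1/S_0.
  S_0^{−1} = 1^{−1} = 1 (mod 11), so α_err = 9·1 = 9 ≡ 9 = α_5. Error position i = 5.
  Consistency check: S_2/S_1 = 4·5 = 20 ≡ 9 = α_err ✓ (single-error assumption holds).
Step 4: error magnitude e = S_0/v_5 = S_0·∏_{j≠5}(α_5 − α_j) = 1·9 = 9 ≡ 9 (mod 11).
Step 5: correct position 5: c_5 = r_5 − e = 5 − 9 ≡ 7 (mod 11). Hence c = [1, 4, 2, 5, 7].
  Check: interpolating c through the α_i gives m(x) = 6 + 5·x (degree < 2) with m(α_i) = c_i for every i, so c is indeed a codeword.


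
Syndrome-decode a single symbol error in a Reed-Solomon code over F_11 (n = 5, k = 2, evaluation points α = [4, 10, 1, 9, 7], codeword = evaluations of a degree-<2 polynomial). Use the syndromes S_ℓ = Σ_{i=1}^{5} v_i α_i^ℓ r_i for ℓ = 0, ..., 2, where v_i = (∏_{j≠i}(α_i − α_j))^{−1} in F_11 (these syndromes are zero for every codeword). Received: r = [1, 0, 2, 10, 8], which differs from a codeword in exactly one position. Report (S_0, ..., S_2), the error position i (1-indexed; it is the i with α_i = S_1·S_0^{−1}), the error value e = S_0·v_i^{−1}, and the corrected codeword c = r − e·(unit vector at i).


S = (8, 10, 7), error at position 1, error magnitude e = 7, c = [5, 0, 2, 10, 8].

Step 1: column multipliers v_i = (∏_{j≠i}(α_i − α_j))^{−1} mod 11.
  i = 1 (α = 4): (4−10)(4−1)(4−9)(4−7) = (−6)·3·(−5)·(−3) = −270 ≡ 5, so v_1 = 5^{−1} = 9 (mod 11).
  i = 2 (α = 10): (10−4)(10−1)(10−9)(10−7) = 6·9·1·3 = 162 ≡ 8, so v_2 = 8^{−1} = 7 (mod 11).
  i = 3 (α = 1): (1−4)(1−10)(1−9)(1−7) = (−3)·(−9)·(−8)·(−6) = 1296 ≡ 9, so v_3 = 9^{−1} = 5 (mod 11).
  i = 4 (α = 9): (9−4)(9−10)(9−1)(9−7) = 5·(−1)·8·2 = −80 ≡ 8, so v_4 = 8^{−1} = 7 (mod 11).
  i = 5 (α = 7): (7−4)(7−10)(7−1)(7−9) = 3·(−3)·6·(−2) = 108 ≡ 9, so v_5 = 9^{−1} = 5 (mod 11).
  v = [9, 7, 5, 7, 5].
Step 2: syndromes of r = [1, 0, 2, 10, 8] (all sums mod 11).
  S_0 = Σ v_i r_i = 9·1 + 7·0 + 5·2 + 7·10 + 5·8 = 129 ≡ 8.
  S_1 = Σ v_i α_i r_i = 9·4·1 + 7·10·0 + 5·1·2 + 7·9·10 + 5·7·8 = 956 ≡ 10.
  α_i^2 mod 11 = [5, 1, 1, 4, 5].
  S_2 = Σ v_i α_i^2 r_i = 9·5·1 + 7·1·0 + 5·1·2 + 7·4·10 + 5·5·8 = 535 ≡ 7.
  S = (8, 10, 7) ≠ 0, so r is not a codeword (an error is present).
Step 3: locate the error. For a single error e at position i, S_ℓ = v_i·e·α_i^ℓ, so α_err = S_1/S_0.
  S_0^{−1} = 8^{−1} = 7 (mod 11), so α_err = 10·7 = 70 ≡ 4 = α_1. Error position i = 1.
  Consistency check: S_2/S_1 = 7·10 = 70 ≡ 4 = α_err ✓ (single-error assumption holds).
Step 4: error magnitude e = S_0/v_1 = S_0·∏_{j≠1}(α_1 − α_j) = 8·5 = 40 ≡ 7 (mod 11).
Step 5: correct position 1: c_1 = r_1 − e = 1 − 7 ≡ 5 (mod 11). Hence c = [5, 0, 2, 10, 8].
  Check: interpolating c through the α_i gives m(x) = 1 + 1·x (degree < 2) with m(α_i) = c_i for every i, so c is indeed a codeword.


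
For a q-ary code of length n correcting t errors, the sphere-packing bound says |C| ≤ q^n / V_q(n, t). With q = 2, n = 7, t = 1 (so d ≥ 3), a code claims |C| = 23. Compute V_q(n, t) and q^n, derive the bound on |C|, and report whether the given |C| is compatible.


V_q(n, t) = 8, q^n = 128, Hamming bound = 16, |C| = 23 > bound (violated).

Step 1: Compute V_q(n, t) = Σ_{j=0}^1 C(n, j) (q−1)^j.
  j = 0: C(7,0)·(1)^0 = 1·1 = 1.
  j = 1: C(7,1)·(1)^1 = 7·1 = 7.
  V_q(n, t) = 1 + 7 = 8.
Step 2: q^n = 2^7 = 128.
Step 3: Hamming bound ⌊q^n / V_q(n,t)⌋ = ⌊128/8⌋ = 16.
Step 4: Compare |C| = 23 to 16: violated.
The claimed |C| lies above the Hamming bound, so no 2-ary code of length 7 with d ≥ 3 can have 23 codewords.


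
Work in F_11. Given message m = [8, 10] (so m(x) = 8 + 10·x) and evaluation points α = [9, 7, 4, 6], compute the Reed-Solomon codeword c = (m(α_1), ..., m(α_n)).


c = [10, 1, 4, 2]

Message polynomial: m(x) = 8 + 10·x (mod 11).
For each evaluation point α_i, compute m(α_i) mod 11:
  α_1 = 9: Horner steps 10 → 10, so m(9) = 10.
  α_2 = 7: Horner steps 10 → 1, so m(7) = 1.
  α_3 = 4: Horner steps 10 → 4, so m(4) = 4.
  α_4 = 6: Horner steps 10 → 2, so m(6) = 2.
Codeword c = [10, 1, 4, 2] ∈ F_11^4.


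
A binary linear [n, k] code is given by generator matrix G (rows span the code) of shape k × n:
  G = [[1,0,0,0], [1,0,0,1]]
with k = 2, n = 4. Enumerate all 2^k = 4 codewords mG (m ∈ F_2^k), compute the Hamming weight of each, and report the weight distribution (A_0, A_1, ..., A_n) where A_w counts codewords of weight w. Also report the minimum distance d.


Weight distribution: A_0 = 1, A_1 = 2, A_2 = 1. Minimum distance d = 1.

Enumerate all 2^2 = 4 messages m ∈ F_2^2.
For each, compute codeword c = mG in F_2^4, then tally its weight.
  m = 00 → c = 0000, weight = 0.
  m = 10 → c = 1000, weight = 1.
  m = 01 → c = 1001, weight = 2.
  m = 11 → c = 0001, weight = 1.
Tally weights:
  weight 0: 1 codewords.
  weight 1: 2 codewords.
  weight 2: 1 codewords.
Minimum distance d = smallest w > 0 with A_w > 0 = 1.
Sanity: Σ A_w = 4 = 2^2 = 4 ✓.


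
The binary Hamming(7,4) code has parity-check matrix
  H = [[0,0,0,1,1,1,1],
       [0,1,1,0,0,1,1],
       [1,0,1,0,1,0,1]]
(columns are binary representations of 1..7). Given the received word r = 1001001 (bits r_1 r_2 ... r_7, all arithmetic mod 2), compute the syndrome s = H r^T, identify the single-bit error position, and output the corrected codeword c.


s = (0, 1, 0)^T, error position = 2, corrected codeword c = 1101001

Compute s = H r^T mod 2 one row at a time:
  s_1 = 1 + 0 + 0 + 1 = 2 ≡ 0 (mod 2).
  s_2 = 0 + 0 + 0 + 1 = 1 ≡ 1 (mod 2).
  s_3 = 1 + 0 + 0 + 1 = 2 ≡ 0 (mod 2).
s = (0, 1, 0)^T — this equals column 2 of H (binary 010), so error is at position 2.
Correct: flip bit 2 of r = 1001001 to get c = 1101001.


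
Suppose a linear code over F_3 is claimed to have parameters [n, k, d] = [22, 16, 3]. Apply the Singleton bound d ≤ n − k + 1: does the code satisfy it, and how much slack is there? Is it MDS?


Singleton RHS = n − k + 1 = 7, slack = 4, bound satisfied, not MDS.

Singleton bound: d ≤ n − k + 1.
Here n = 22, k = 16, so n − k + 1 = 7.
Given d = 3, check d ≤ 7: YES.
Slack = (n − k + 1) − d = 4.
The code is NOT MDS (slack = 4 > 0).
Description: the claimed parameters are [22, 16, 3]_3; such a code would be non-MDS.


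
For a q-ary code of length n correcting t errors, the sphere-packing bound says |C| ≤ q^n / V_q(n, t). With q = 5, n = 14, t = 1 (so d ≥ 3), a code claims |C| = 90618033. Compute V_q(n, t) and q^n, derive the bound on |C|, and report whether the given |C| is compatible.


V_q(n, t) = 57, q^n = 6103515625, Hamming bound = 107079221, |C| = 90618033 ≤ bound (satisfied).

Step 1: Compute V_q(n, t) = Σ_{j=0}^1 C(n, j) (q−1)^j.
  j = 0: C(14,0)·(4)^0 = 1·1 = 1.
  j = 1: C(14,1)·(4)^1 = 14·4 = 56.
  V_q(n, t) = 1 + 56 = 57.
Step 2: q^n = 5^14 = 6103515625.
Step 3: Hamming bound ⌊q^n / V_q(n,t)⌋ = ⌊6103515625/57⌋ = 107079221.
Step 4: Compare |C| = 90618033 to 107079221: satisfied.
The claimed |C| lies below the Hamming bound.


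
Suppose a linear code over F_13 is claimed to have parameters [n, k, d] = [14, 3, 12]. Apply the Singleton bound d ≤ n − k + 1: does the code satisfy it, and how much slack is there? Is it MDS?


Singleton RHS = n − k + 1 = 12, slack = 0, bound satisfied, MDS.

Singleton bound: d ≤ n − k + 1.
Here n = 14, k = 3, so n − k + 1 = 12.
Given d = 12, check d ≤ 12: YES.
Slack = (n − k + 1) − d = 0.
The code is MDS (slack = 0).
Description: the claimed parameters are [14, 3, 12]_13; such a code would be MDS (meets Singleton bound).


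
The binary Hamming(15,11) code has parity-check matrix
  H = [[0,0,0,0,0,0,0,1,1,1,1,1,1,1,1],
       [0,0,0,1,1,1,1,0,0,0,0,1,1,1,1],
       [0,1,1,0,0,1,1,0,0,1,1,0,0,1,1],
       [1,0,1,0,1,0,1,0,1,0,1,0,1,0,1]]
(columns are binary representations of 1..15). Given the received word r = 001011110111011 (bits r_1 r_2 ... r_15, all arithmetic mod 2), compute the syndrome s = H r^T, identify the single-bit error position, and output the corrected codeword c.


s = (0, 0, 1, 1)^T, error position = 3, corrected codeword c = 000011110111011

Compute s = H r^T mod 2 one row at a time:
  s_1 = 1 + 0 + 1 + 1 + 1 + 0 + 1 + 1 = 6 ≡ 0 (mod 2).
  s_2 = 0 + 1 + 1 + 1 + 1 + 0 + 1 + 1 = 6 ≡ 0 (mod 2).
  s_3 = 0 + 1 + 1 + 1 + 1 + 1 + 1 + 1 = 7 ≡ 1 (mod 2).
  s_4 = 0 + 1 + 1 + 1 + 0 + 1 + 0 + 1 = 5 ≡ 1 (mod 2).
s = (0, 0, 1, 1)^T — this equals column 3 of H (binary 0011), so error is at position 3.
Correct: flip bit 3 of r = 001011110111011 to get c = 000011110111011.


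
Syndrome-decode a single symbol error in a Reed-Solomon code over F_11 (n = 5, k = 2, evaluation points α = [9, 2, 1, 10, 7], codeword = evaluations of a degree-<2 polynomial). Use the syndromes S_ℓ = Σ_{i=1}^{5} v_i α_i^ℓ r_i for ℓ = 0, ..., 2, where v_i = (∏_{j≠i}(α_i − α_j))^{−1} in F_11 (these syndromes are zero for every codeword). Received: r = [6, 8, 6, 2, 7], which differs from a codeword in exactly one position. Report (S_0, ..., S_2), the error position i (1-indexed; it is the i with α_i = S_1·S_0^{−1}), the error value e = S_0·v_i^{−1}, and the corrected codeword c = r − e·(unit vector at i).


S = (8, 6, 10), error at position 1, error magnitude e = 6, c = [0, 8, 6, 2, 7].

Step 1: column multipliers v_i = (∏_{j≠i}(α_i − α_j))^{−1} mod 11.
  i = 1 (α = 9): (9−2)(9−1)(9−10)(9−7) = 7·8·(−1)·2 = −112 ≡ 9, so v_1 = 9^{−1} = 5 (mod 11).
  i = 2 (α = 2): (2−9)(2−1)(2−10)(2−7) = (−7)·1·(−8)·(−5) = −280 ≡ 6, so v_2 = 6^{−1} = 2 (mod 11).
  i = 3 (α = 1): (1−9)(1−2)(1−10)(1−7) = (−8)·(−1)·(−9)·(−6) = 432 ≡ 3, so v_3 = 3^{−1} = 4 (mod 11).
  i = 4 (α = 10): (10−9)(10−2)(10−1)(10−7) = 1·8·9·3 = 216 ≡ 7, so v_4 = 7^{−1} = 8 (mod 11).
  i = 5 (α = 7): (7−9)(7−2)(7−1)(7−10) = (−2)·5·6·(−3) = 180 ≡ 4, so v_5 = 4^{−1} = 3 (mod 11).
  v = [5, 2, 4, 8, 3].
Step 2: syndromes of r = [6, 8, 6, 2, 7] (all sums mod 11).
  S_0 = Σ v_i r_i = 5·6 + 2·8 + 4·6 + 8·2 + 3·7 = 107 ≡ 8.
  S_1 = Σ v_i α_i r_i = 5·9·6 + 2·2·8 + 4·1·6 + 8·10·2 + 3·7·7 = 633 ≡ 6.
  α_i^2 mod 11 = [4, 4, 1, 1, 5].
  S_2 = Σ v_i α_i^2 r_i = 5·4·6 + 2·4·8 + 4·1·6 + 8·1·2 + 3·5·7 = 329 ≡ 10.
  S = (8, 6, 10) ≠ 0, so r is not a codeword (an error is present).
Step 3: locate the error. For a single error e at position i, S_ℓ = v_i·e·α_i^ℓ, so α_err = S_1/S_0.
  S_0^{−1} = 8^{−1} = 7 (mod 11), so α_err = 6·7 = 42 ≡ 9 = α_1. Error position i = 1.
  Consistency check: S_2/S_1 = 10·2 = 20 ≡ 9 = α_err ✓ (single-error assumption holds).
Step 4: error magnitude e = S_0/v_1 = S_0·∏_{j≠1}(α_1 − α_j) = 8·9 = 72 ≡ 6 (mod 11).
Step 5: correct position 1: c_1 = r_1 − e = 6 − 6 ≡ 0 (mod 11). Hence c = [0, 8, 6, 2, 7].
  Check: interpolating c through the α_i gives m(x) = 4 + 2·x (degree < 2) with m(α_i) = c_i for every i, so c is indeed a codeword.


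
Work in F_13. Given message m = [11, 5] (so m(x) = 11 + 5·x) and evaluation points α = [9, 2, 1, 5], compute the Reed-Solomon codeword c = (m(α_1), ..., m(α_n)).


c = [4, 8, 3, 10]

Message polynomial: m(x) = 11 + 5·x (mod 13).
For each evaluation point α_i, compute m(α_i) mod 13:
  α_1 = 9: Horner steps 5 → 4, so m(9) = 4.
  α_2 = 2: Horner steps 5 → 8, so m(2) = 8.
  α_3 = 1: Horner steps 5 → 3, so m(1) = 3.
  α_4 = 5: Horner steps 5 → 10, so m(5) = 10.
Codeword c = [4, 8, 3, 10] ∈ F_13^4.


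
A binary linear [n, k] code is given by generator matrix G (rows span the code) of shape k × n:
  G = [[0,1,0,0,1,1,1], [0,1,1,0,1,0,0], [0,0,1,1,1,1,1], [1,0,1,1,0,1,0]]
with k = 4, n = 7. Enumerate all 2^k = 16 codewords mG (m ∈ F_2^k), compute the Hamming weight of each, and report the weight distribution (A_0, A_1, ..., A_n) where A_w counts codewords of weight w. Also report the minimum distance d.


Weight distribution: A_0 = 1, A_2 = 1, A_3 = 6, A_4 = 5, A_5 = 2, A_6 = 1. Minimum distance d = 2.

Enumerate all 2^4 = 16 messages m ∈ F_2^4.
For each, compute codeword c = mG in F_2^7, then tally its weight.
  m = 0000 → c = 0000000, weight = 0.
  m = 1000 → c = 0100111, weight = 4.
  m = 0100 → c = 0110100, weight = 3.
  m = 1100 → c = 0010011, weight = 3.
  m = 0010 → c = 0011111, weight = 5.
  m = 1010 → c = 0111000, weight = 3.
  m = 0110 → c = 0101011, weight = 4.
  m = 1110 → c = 0001100, weight = 2.
  m = 0001 → c = 1011010, weight = 4.
  m = 1001 → c = 1111101, weight = 6.
  m = 0101 → c = 1101110, weight = 5.
  m = 1101 → c = 1001001, weight = 3.
  m = 0011 → c = 1000101, weight = 3.
  m = 1011 → c = 1100010, weight = 3.
  m = 0111 → c = 1110001, weight = 4.
  m = 1111 → c = 1010110, weight = 4.
Tally weights:
  weight 0: 1 codewords.
  weight 2: 1 codewords.
  weight 3: 6 codewords.
  weight 4: 5 codewords.
  weight 5: 2 codewords.
  weight 6: 1 codewords.
Minimum distance d = smallest w > 0 with A_w > 0 = 2.
Sanity: Σ A_w = 16 = 2^4 = 16 ✓.


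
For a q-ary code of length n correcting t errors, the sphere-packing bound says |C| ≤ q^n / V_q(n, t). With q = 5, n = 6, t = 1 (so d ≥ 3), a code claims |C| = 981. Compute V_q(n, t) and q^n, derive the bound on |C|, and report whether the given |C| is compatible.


V_q(n, t) = 25, q^n = 15625, Hamming bound = 625, |C| = 981 > bound (violated).

Step 1: Compute V_q(n, t) = Σ_{j=0}^1 C(n, j) (q−1)^j.
  j = 0: C(6,0)·(4)^0 = 1·1 = 1.
  j = 1: C(6,1)·(4)^1 = 6·4 = 24.
  V_q(n, t) = 1 + 24 = 25.
Step 2: q^n = 5^6 = 15625.
Step 3: Hamming bound ⌊q^n / V_q(n,t)⌋ = ⌊15625/25⌋ = 625.
Step 4: Compare |C| = 981 to 625: violated.
The claimed |C| lies above the Hamming bound, so no 5-ary code of length 6 with d ≥ 3 can have 981 codewords.


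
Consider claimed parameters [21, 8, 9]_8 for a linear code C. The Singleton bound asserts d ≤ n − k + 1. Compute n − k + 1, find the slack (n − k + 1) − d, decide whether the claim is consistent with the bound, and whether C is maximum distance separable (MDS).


Singleton RHS = n − k + 1 = 14, slack = 5, bound satisfied, not MDS.

Singleton bound: d ≤ n − k + 1.
Here n = 21, k = 8, so n − k + 1 = 14.
Given d = 9, check d ≤ 14: YES.
Slack = (n − k + 1) − d = 5.
The code is NOT MDS (slack = 5 > 0).
Description: the claimed parameters are [21, 8, 9]_8; such a code would be non-MDS.


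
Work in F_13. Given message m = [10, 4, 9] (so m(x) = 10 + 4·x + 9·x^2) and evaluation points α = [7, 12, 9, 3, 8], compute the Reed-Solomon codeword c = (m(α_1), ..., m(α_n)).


c = [11, 2, 8, 12, 7]

Message polynomial: m(x) = 10 + 4·x + 9·x^2 (mod 13).
For each evaluation point α_i, compute m(α_i) mod 13:
  α_1 = 7: Horner steps 9 → 2 → 11, so m(7) = 11.
  α_2 = 12: Horner steps 9 → 8 → 2, so m(12) = 2.
  α_3 = 9: Horner steps 9 → 7 → 8, so m(9) = 8.
  α_4 = 3: Horner steps 9 → 5 → 12, so m(3) = 12.
  α_5 = 8: Horner steps 9 → 11 → 7, so m(8) = 7.
Codeword c = [11, 2, 8, 12, 7] ∈ F_13^5.


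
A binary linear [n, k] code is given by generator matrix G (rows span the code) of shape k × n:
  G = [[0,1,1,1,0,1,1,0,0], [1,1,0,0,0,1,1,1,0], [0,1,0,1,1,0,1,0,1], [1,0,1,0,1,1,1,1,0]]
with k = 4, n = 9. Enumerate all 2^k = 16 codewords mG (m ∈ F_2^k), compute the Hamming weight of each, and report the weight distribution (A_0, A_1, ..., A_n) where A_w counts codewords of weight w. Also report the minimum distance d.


Weight distribution: A_0 = 1, A_3 = 2, A_4 = 5, A_5 = 4, A_6 = 2, A_7 = 2. Minimum distance d = 3.

Enumerate all 2^4 = 16 messages m ∈ F_2^4.
For each, compute codeword c = mG in F_2^9, then tally its weight.
  m = 0000 → c = 000000000, weight = 0.
  m = 1000 → c = 011101100, weight = 5.
  m = 0100 → c = 110001110, weight = 5.
  m = 1100 → c = 101100010, weight = 4.
  m = 0010 → c = 010110101, weight = 5.
  m = 1010 → c = 001011001, weight = 4.
  m = 0110 → c = 100111011, weight = 6.
  m = 1110 → c = 111010111, weight = 7.
  m = 0001 → c = 101011110, weight = 6.
  m = 1001 → c = 110110010, weight = 5.
  m = 0101 → c = 011010000, weight = 3.
  m = 1101 → c = 000111100, weight = 4.
  m = 0011 → c = 111101011, weight = 7.
  m = 1011 → c = 100000111, weight = 4.
  m = 0111 → c = 001100101, weight = 4.
  m = 1111 → c = 010001001, weight = 3.
Tally weights:
  weight 0: 1 codewords.
  weight 3: 2 codewords.
  weight 4: 5 codewords.
  weight 5: 4 codewords.
  weight 6: 2 codewords.
  weight 7: 2 codewords.
Minimum distance d = smallest w > 0 with A_w > 0 = 3.
Sanity: Σ A_w = 16 = 2^4 = 16 ✓.


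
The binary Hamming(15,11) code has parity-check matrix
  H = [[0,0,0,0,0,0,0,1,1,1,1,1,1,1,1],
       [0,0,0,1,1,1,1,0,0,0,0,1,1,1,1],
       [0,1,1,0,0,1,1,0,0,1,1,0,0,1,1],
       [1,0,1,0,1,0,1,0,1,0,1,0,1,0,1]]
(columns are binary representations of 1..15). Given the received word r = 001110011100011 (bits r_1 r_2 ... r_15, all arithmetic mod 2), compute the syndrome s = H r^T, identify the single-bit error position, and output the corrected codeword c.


s = (1, 0, 0, 0)^T, error position = 8, corrected codeword c = 001110001100011

Compute s = H r^T mod 2 one row at a time:
  s_1 = 1 + 1 + 1 + 0 + 0 + 0 + 1 + 1 = 5 ≡ 1 (mod 2).
  s_2 = 1 + 1 + 0 + 0 + 0 + 0 + 1 + 1 = 4 ≡ 0 (mod 2).
  s_3 = 0 + 1 + 0 + 0 + 1 + 0 + 1 + 1 = 4 ≡ 0 (mod 2).
  s_4 = 0 + 1 + 1 + 0 + 1 + 0 + 0 + 1 = 4 ≡ 0 (mod 2).
s = (1, 0, 0, 0)^T — this equals column 8 of H (binary 1000), so error is at position 8.
Correct: flip bit 8 of r = 001110011100011 to get c = 001110001100011.


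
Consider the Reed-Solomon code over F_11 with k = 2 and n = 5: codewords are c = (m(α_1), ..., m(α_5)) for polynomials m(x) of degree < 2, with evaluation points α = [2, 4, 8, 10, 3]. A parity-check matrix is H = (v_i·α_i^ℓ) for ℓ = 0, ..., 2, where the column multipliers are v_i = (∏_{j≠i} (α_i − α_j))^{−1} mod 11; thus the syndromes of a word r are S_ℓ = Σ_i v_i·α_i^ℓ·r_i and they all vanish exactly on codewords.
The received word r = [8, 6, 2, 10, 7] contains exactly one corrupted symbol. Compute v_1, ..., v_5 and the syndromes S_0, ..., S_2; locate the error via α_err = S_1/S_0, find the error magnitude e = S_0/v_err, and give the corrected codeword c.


S = (10, 1, 10), error at position 4, error magnitude e = 10, c = [8, 6, 2, 0, 7].

Step 1: column multipliers v_i = (∏_{j≠i}(α_i − α_j))^{−1} mod 11.
  i = 1 (α = 2): (2−4)(2−8)(2−10)(2−3) = (−2)·(−6)·(−8)·(−1) = 96 ≡ 8, so v_1 = 8^{−1} = 7 (mod 11).
  i = 2 (α = 4): (4−2)(4−8)(4−10)(4−3) = 2·(−4)·(−6)·1 = 48 ≡ 4, so v_2 = 4^{−1} = 3 (mod 11).
  i = 3 (α = 8): (8−2)(8−4)(8−10)(8−3) = 6·4·(−2)·5 = −240 ≡ 2, so v_3 = 2^{−1} = 6 (mod 11).
  i = 4 (α = 10): (10−2)(10−4)(10−8)(10−3) = 8·6·2·7 = 672 ≡ 1, so v_4 = 1^{−1} = 1 (mod 11).
  i = 5 (α = 3): (3−2)(3−4)(3−8)(3−10) = 1·(−1)·(−5)·(−7) = −35 ≡ 9, so v_5 = 9^{−1} = 5 (mod 11).
  v = [7, 3, 6, 1, 5].
Step 2: syndromes of r = [8, 6, 2, 10, 7] (all sums mod 11).
  S_0 = Σ v_i r_i = 7·8 + 3·6 + 6·2 + 1·10 + 5·7 = 131 ≡ 10.
  S_1 = Σ v_i α_i r_i = 7·2·8 + 3·4·6 + 6·8·2 + 1·10·10 + 5·3·7 = 485 ≡ 1.
  α_i^2 mod 11 = [4, 5, 9, 1, 9].
  S_2 = Σ v_i α_i^2 r_i = 7·4·8 + 3·5·6 + 6·9·2 + 1·1·10 + 5·9·7 = 747 ≡ 10.
  S = (10, 1, 10) ≠ 0, so r is not a codeword (an error is present).
Step 3: locate the error. For a single error e at position i, S_ℓ = v_i·e·α_i^ℓ, so α_err = S_1/S_0.
  S_0^{−1} = 10^{−1} = 10 (mod 11), so α_err = 1·10 = 10 ≡ 10 = α_4. Error position i = 4.
  Consistency check: S_2/S_1 = 10·1 = 10 ≡ 10 = α_err ✓ (single-error assumption holds).
Step 4: error magnitude e = S_0/v_4 = S_0·∏_{j≠4}(α_4 − α_j) = 10·1 = 10 ≡ 10 (mod 11).
Step 5: correct position 4: c_4 = r_4 − e = 10 − 10 ≡ 0 (mod 11). Hence c = [8, 6, 2, 0, 7].
  Check: interpolating c through the α_i gives m(x) = 10 + 10·x (degree < 2) with m(α_i) = c_i for every i, so c is indeed a codeword.


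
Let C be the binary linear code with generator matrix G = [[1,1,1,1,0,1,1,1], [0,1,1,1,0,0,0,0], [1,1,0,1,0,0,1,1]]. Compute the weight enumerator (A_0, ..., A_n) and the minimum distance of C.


Weight distribution: A_0 = 1, A_2 = 1, A_3 = 2, A_4 = 2, A_5 = 1, A_7 = 1. Minimum distance d = 2.

Enumerate all 2^3 = 8 messages m ∈ F_2^3.
For each, compute codeword c = mG in F_2^8, then tally its weight.
  m = 000 → c = 00000000, weight = 0.
  m = 100 → c = 11110111, weight = 7.
  m = 010 → c = 01110000, weight = 3.
  m = 110 → c = 10000111, weight = 4.
  m = 001 → c = 11010011, weight = 5.
  m = 101 → c = 00100100, weight = 2.
  m = 011 → c = 10100011, weight = 4.
  m = 111 → c = 01010100, weight = 3.
Tally weights:
  weight 0: 1 codewords.
  weight 2: 1 codewords.
  weight 3: 2 codewords.
  weight 4: 2 codewords.
  weight 5: 1 codewords.
  weight 7: 1 codewords.
Minimum distance d = smallest w > 0 with A_w > 0 = 2.
Sanity: Σ A_w = 8 = 2^3 = 8 ✓.


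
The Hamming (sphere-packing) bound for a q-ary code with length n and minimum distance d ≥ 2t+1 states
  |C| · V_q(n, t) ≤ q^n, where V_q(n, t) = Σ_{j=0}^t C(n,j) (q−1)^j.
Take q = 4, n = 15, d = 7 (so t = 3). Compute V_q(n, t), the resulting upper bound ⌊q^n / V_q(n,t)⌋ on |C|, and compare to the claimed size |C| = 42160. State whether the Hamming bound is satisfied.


V_q(n, t) = 13276, q^n = 1073741824, Hamming bound = 80878, |C| = 42160 ≤ bound (satisfied).

Step 1: Compute V_q(n, t) = Σ_{j=0}^3 C(n, j) (q−1)^j.
  j = 0: C(15,0)·(3)^0 = 1·1 = 1.
  j = 1: C(15,1)·(3)^1 = 15·3 = 45.
  j = 2: C(15,2)·(3)^2 = 105·9 = 945.
  j = 3: C(15,3)·(3)^3 = 455·27 = 12285.
  V_q(n, t) = 1 + 45 + 945 + 12285 = 13276.
Step 2: q^n = 4^15 = 1073741824.
Step 3: Hamming bound ⌊q^n / V_q(n,t)⌋ = ⌊1073741824/13276⌋ = 80878.
Step 4: Compare |C| = 42160 to 80878: satisfied.
The claimed |C| lies below the Hamming bound.


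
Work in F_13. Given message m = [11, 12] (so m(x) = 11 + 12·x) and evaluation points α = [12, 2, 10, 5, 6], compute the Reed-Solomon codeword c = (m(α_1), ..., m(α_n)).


c = [12, 9, 1, 6, 5]

Message polynomial: m(x) = 11 + 12·x (mod 13).
For each evaluation point α_i, compute m(α_i) mod 13:
  α_1 = 12: Horner steps 12 → 12, so m(12) = 12.
  α_2 = 2: Horner steps 12 → 9, so m(2) = 9.
  α_3 = 10: Horner steps 12 → 1, so m(10) = 1.
  α_4 = 5: Horner steps 12 → 6, so m(5) = 6.
  α_5 = 6: Horner steps 12 → 5, so m(6) = 5.
Codeword c = [12, 9, 1, 6, 5] ∈ F_13^5.


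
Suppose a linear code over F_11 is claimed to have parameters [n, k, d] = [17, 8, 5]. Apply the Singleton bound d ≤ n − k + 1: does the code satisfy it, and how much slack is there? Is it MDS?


Singleton RHS = n − k + 1 = 10, slack = 5, bound satisfied, not MDS.

Singleton bound: d ≤ n − k + 1.
Here n = 17, k = 8, so n − k + 1 = 10.
Given d = 5, check d ≤ 10: YES.
Slack = (n − k + 1) − d = 5.
The code is NOT MDS (slack = 5 > 0).
Description: the claimed parameters are [17, 8, 5]_11; such a code would be non-MDS.


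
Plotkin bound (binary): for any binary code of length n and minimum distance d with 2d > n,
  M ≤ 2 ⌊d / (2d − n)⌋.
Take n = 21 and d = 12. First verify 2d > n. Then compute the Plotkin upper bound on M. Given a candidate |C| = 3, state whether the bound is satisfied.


Plotkin bound M ≤ 8; given |C| = 3 ≤ bound (satisfied).

Check applicability: 2d = 24, n = 21.
2d − n = 3 > 0, so Plotkin applies.
Compute d/(2d−n) = 12/3 ≈ 4.0000.
⌊d/(2d−n)⌋ = 4.
Plotkin bound: M ≤ 2·4 = 8.
Given |C| = 3, check: satisfied.
This |C| is below the Plotkin bound.


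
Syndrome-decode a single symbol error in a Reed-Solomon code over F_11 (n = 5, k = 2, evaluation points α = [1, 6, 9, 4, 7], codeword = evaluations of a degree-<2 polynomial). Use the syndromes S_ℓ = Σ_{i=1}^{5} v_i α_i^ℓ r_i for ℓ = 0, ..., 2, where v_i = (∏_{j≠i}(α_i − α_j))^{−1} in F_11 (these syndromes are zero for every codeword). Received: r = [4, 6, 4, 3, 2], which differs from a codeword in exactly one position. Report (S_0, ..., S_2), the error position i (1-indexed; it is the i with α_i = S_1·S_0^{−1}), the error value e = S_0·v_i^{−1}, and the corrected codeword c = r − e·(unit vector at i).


S = (6, 10, 2), error at position 3, error magnitude e = 10, c = [4, 6, 5, 3, 2].

Step 1: column multipliers v_i = (∏_{j≠i}(α_i − α_j))^{−1} mod 11.
  i = 1 (α = 1): (1−6)(1−9)(1−4)(1−7) = (−5)·(−8)·(−3)·(−6) = 720 ≡ 5, so v_1 = 5^{−1} = 9 (mod 11).
  i = 2 (α = 6): (6−1)(6−9)(6−4)(6−7) = 5·(−3)·2·(−1) = 30 ≡ 8, so v_2 = 8^{−1} = 7 (mod 11).
  i = 3 (α = 9): (9−1)(9−6)(9−4)(9−7) = 8·3·5·2 = 240 ≡ 9, so v_3 = 9^{−1} = 5 (mod 11).
  i = 4 (α = 4): (4−1)(4−6)(4−9)(4−7) = 3·(−2)·(−5)·(−3) = −90 ≡ 9, so v_4 = 9^{−1} = 5 (mod 11).
  i = 5 (α = 7): (7−1)(7−6)(7−9)(7−4) = 6·1·(−2)·3 = −36 ≡ 8, so v_5 = 8^{−1} = 7 (mod 11).
  v = [9, 7, 5, 5, 7].
Step 2: syndromes of r = [4, 6, 4, 3, 2] (all sums mod 11).
  S_0 = Σ v_i r_i = 9·4 + 7·6 + 5·4 + 5·3 + 7·2 = 127 ≡ 6.
  S_1 = Σ v_i α_i r_i = 9·1·4 + 7·6·6 + 5·9·4 + 5·4·3 + 7·7·2 = 626 ≡ 10.
  α_i^2 mod 11 = [1, 3, 4, 5, 5].
  S_2 = Σ v_i α_i^2 r_i = 9·1·4 + 7·3·6 + 5·4·4 + 5·5·3 + 7·5·2 = 387 ≡ 2.
  S = (6, 10, 2) ≠ 0, so r is not a codeword (an error is present).
Step 3: locate the error. For a single error e at position i, S_ℓ = v_i·e·α_i^ℓ, so α_err = S_1/S_0.
  S_0^{−1} = 6^{−1} = 2 (mod 11), so α_err = 10·2 = 20 ≡ 9 = α_3. Error position i = 3.
  Consistency check: S_2/S_1 = 2·10 = 20 ≡ 9 = α_err ✓ (single-error assumption holds).
Step 4: error magnitude e = S_0/v_3 = S_0·∏_{j≠3}(α_3 − α_j) = 6·9 = 54 ≡ 10 (mod 11).
Step 5: correct position 3: c_3 = r_3 − e = 4 − 10 ≡ 5 (mod 11). Hence c = [4, 6, 5, 3, 2].
  Check: interpolating c through the α_i gives m(x) = 8 + 7·x (degree < 2) with m(α_i) = c_i for every i, so c is indeed a codeword.


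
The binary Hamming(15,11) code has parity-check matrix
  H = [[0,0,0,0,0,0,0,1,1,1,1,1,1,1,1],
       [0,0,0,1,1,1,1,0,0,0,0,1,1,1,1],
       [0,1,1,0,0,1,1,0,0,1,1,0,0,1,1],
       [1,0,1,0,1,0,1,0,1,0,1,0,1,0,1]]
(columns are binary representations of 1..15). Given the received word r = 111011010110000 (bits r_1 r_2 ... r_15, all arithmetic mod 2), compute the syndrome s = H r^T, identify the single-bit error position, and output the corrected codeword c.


s = (1, 0, 1, 0)^T, error position = 10, corrected codeword c = 111011010010000

Compute s = H r^T mod 2 one row at a time:
  s_1 = 1 + 0 + 1 + 1 + 0 + 0 + 0 + 0 = 3 ≡ 1 (mod 2).
  s_2 = 0 + 1 + 1 + 0 + 0 + 0 + 0 + 0 = 2 ≡ 0 (mod 2).
  s_3 = 1 + 1 + 1 + 0 + 1 + 1 + 0 + 0 = 5 ≡ 1 (mod 2).
  s_4 = 1 + 1 + 1 + 0 + 0 + 1 + 0 + 0 = 4 ≡ 0 (mod 2).
s = (1, 0, 1, 0)^T — this equals column 10 of H (binary 1010), so error is at position 10.
Correct: flip bit 10 of r = 111011010110000 to get c = 111011010010000.


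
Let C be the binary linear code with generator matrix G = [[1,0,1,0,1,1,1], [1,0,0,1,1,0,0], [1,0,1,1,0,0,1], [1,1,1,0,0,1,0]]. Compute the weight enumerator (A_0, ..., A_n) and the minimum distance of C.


Weight distribution: A_0 = 1, A_2 = 2, A_3 = 4, A_4 = 5, A_5 = 4. Minimum distance d = 2.

Enumerate all 2^4 = 16 messages m ∈ F_2^4.
For each, compute codeword c = mG in F_2^7, then tally its weight.
  m = 0000 → c = 0000000, weight = 0.
  m = 1000 → c = 1010111, weight = 5.
  m = 0100 → c = 1001100, weight = 3.
  m = 1100 → c = 0011011, weight = 4.
  m = 0010 → c = 1011001, weight = 4.
  m = 1010 → c = 0001110, weight = 3.
  m = 0110 → c = 0010101, weight = 3.
  m = 1110 → c = 1000010, weight = 2.
  m = 0001 → c = 1110010, weight = 4.
  m = 1001 → c = 0100101, weight = 3.
  m = 0101 → c = 0111110, weight = 5.
  m = 1101 → c = 1101001, weight = 4.
  m = 0011 → c = 0101011, weight = 4.
  m = 1011 → c = 1111100, weight = 5.
  m = 0111 → c = 1100111, weight = 5.
  m = 1111 → c = 0110000, weight = 2.
Tally weights:
  weight 0: 1 codewords.
  weight 2: 2 codewords.
  weight 3: 4 codewords.
  weight 4: 5 codewords.
  weight 5: 4 codewords.
Minimum distance d = smallest w > 0 with A_w > 0 = 2.
Sanity: Σ A_w = 16 = 2^4 = 16 ✓.


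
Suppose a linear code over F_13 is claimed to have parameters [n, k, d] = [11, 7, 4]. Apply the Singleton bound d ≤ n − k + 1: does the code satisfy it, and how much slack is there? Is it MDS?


Singleton RHS = n − k + 1 = 5, slack = 1, bound satisfied, not MDS.

Singleton bound: d ≤ n − k + 1.
Here n = 11, k = 7, so n − k + 1 = 5.
Given d = 4, check d ≤ 5: YES.
Slack = (n − k + 1) − d = 1.
The code is NOT MDS (slack = 1 > 0).
Description: the claimed parameters are [11, 7, 4]_13; such a code would be non-MDS.


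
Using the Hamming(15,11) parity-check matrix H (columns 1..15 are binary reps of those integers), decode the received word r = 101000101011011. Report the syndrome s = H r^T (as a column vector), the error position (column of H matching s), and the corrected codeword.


s = (1, 0, 1, 0)^T, error position = 10, corrected codeword c = 101000101111011

Compute s = H r^T mod 2 one row at a time:
  s_1 = 0 + 1 + 0 + 1 + 1 + 0 + 1 + 1 = 5 ≡ 1 (mod 2).
  s_2 = 0 + 0 + 0 + 1 + 1 + 0 + 1 + 1 = 4 ≡ 0 (mod 2).
  s_3 = 0 + 1 + 0 + 1 + 0 + 1 + 1 + 1 = 5 ≡ 1 (mod 2).
  s_4 = 1 + 1 + 0 + 1 + 1 + 1 + 0 + 1 = 6 ≡ 0 (mod 2).
s = (1, 0, 1, 0)^T — this equals column 10 of H (binary 1010), so error is at position 10.
Correct: flip bit 10 of r = 101000101011011 to get c = 101000101111011.


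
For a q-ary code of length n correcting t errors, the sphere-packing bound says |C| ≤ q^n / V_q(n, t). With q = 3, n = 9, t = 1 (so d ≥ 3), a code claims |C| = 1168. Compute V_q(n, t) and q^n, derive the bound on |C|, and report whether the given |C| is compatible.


V_q(n, t) = 19, q^n = 19683, Hamming bound = 1035, |C| = 1168 > bound (violated).

Step 1: Compute V_q(n, t) = Σ_{j=0}^1 C(n, j) (q−1)^j.
  j = 0: C(9,0)·(2)^0 = 1·1 = 1.
  j = 1: C(9,1)·(2)^1 = 9·2 = 18.
  V_q(n, t) = 1 + 18 = 19.
Step 2: q^n = 3^9 = 19683.
Step 3: Hamming bound ⌊q^n / V_q(n,t)⌋ = ⌊19683/19⌋ = 1035.
Step 4: Compare |C| = 1168 to 1035: violated.
The claimed |C| lies above the Hamming bound, so no 3-ary code of length 9 with d ≥ 3 can have 1168 codewords.


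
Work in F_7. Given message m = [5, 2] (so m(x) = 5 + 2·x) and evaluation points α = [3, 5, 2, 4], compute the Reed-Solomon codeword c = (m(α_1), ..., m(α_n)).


c = [4, 1, 2, 6]

Message polynomial: m(x) = 5 + 2·x (mod 7).
For each evaluation point α_i, compute m(α_i) mod 7:
  α_1 = 3: Horner steps 2 → 4, so m(3) = 4.
  α_2 = 5: Horner steps 2 → 1, so m(5) = 1.
  α_3 = 2: Horner steps 2 → 2, so m(2) = 2.
  α_4 = 4: Horner steps 2 → 6, so m(4) = 6.
Codeword c = [4, 1, 2, 6] ∈ F_7^4.


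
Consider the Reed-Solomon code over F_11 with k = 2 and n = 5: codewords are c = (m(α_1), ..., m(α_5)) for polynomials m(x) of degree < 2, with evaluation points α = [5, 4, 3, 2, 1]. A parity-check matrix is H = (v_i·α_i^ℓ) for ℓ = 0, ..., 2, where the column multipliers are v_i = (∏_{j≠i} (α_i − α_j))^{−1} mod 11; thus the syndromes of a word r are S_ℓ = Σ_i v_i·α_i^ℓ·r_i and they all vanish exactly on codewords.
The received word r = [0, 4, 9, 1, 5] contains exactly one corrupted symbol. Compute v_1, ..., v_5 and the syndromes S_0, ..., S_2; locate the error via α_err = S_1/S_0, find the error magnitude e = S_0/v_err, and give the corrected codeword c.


S = (3, 9, 5), error at position 3, error magnitude e = 1, c = [0, 4, 8, 1, 5].

Step 1: column multipliers v_i = (∏_{j≠i}(α_i − α_j))^{−1} mod 11.
  i = 1 (α = 5): (5−4)(5−3)(5−2)(5−1) = 1·2·3·4 = 24 ≡ 2, so v_1 = 2^{−1} = 6 (mod 11).
  i = 2 (α = 4): (4−5)(4−3)(4−2)(4−1) = (−1)·1·2·3 = −6 ≡ 5, so v_2 = 5^{−1} = 9 (mod 11).
  i = 3 (α = 3): (3−5)(3−4)(3−2)(3−1) = (−2)·(−1)·1·2 = 4 ≡ 4, so v_3 = 4^{−1} = 3 (mod 11).
  i = 4 (α = 2): (2−5)(2−4)(2−3)(2−1) = (−3)·(−2)·(−1)·1 = −6 ≡ 5, so v_4 = 5^{−1} = 9 (mod 11).
  i = 5 (α = 1): (1−5)(1−4)(1−3)(1−2) = (−4)·(−3)·(−2)·(−1) = 24 ≡ 2, so v_5 = 2^{−1} = 6 (mod 11).
  v = [6, 9, 3, 9, 6].
Step 2: syndromes of r = [0, 4, 9, 1, 5] (all sums mod 11).
  S_0 = Σ v_i r_i = 6·0 + 9·4 + 3·9 + 9·1 + 6·5 = 102 ≡ 3.
  S_1 = Σ v_i α_i r_i = 6·5·0 + 9·4·4 + 3·3·9 + 9·2·1 + 6·1·5 = 273 ≡ 9.
  α_i^2 mod 11 = [3, 5, 9, 4, 1].
  S_2 = Σ v_i α_i^2 r_i = 6·3·0 + 9·5·4 + 3·9·9 + 9·4·1 + 6·1·5 = 489 ≡ 5.
  S = (3, 9, 5) ≠ 0, so r is not a codeword (an error is present).
Step 3: locate the error. For a single error e at position i, S_ℓ = v_i·e·α_i^ℓ, so α_err = S_1/S_0.
  S_0^{−1} = 3^{−1} = 4 (mod 11), so α_err = 9·4 = 36 ≡ 3 = α_3. Error position i = 3.
  Consistency check: S_2/S_1 = 5·5 = 25 ≡ 3 = α_err ✓ (single-error assumption holds).
Step 4: error magnitude e = S_0/v_3 = S_0·∏_{j≠3}(α_3 − α_j) = 3·4 = 12 ≡ 1 (mod 11).
Step 5: correct position 3: c_3 = r_3 − e = 9 − 1 ≡ 8 (mod 11). Hence c = [0, 4, 8, 1, 5].
  Check: interpolating c through the α_i gives m(x) = 9 + 7·x (degree < 2) with m(α_i) = c_i for every i, so c is indeed a codeword.
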